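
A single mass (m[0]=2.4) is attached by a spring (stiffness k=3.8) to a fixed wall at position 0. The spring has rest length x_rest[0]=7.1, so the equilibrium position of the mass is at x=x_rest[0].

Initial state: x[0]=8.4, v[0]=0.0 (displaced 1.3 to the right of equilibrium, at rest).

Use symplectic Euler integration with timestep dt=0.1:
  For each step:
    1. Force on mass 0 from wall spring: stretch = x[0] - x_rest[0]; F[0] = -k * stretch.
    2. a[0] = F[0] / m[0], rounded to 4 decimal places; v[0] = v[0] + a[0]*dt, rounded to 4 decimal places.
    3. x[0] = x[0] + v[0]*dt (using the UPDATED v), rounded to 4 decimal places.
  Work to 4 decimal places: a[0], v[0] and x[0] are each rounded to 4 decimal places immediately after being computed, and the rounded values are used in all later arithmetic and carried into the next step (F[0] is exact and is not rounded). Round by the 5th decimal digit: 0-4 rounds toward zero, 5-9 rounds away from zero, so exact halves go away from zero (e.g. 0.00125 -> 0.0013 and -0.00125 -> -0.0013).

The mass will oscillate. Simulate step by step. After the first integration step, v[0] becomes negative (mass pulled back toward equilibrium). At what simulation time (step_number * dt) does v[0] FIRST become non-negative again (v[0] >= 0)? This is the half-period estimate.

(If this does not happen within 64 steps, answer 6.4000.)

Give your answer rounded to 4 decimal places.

Answer: 2.5000

Derivation:
Step 0: x=[8.4000] v=[0.0000]
Step 1: x=[8.3794] v=[-0.2058]
Step 2: x=[8.3386] v=[-0.4084]
Step 3: x=[8.2782] v=[-0.6045]
Step 4: x=[8.1991] v=[-0.7911]
Step 5: x=[8.1026] v=[-0.9651]
Step 6: x=[7.9902] v=[-1.1239]
Step 7: x=[7.8637] v=[-1.2649]
Step 8: x=[7.7251] v=[-1.3858]
Step 9: x=[7.5766] v=[-1.4848]
Step 10: x=[7.4206] v=[-1.5603]
Step 11: x=[7.2595] v=[-1.6111]
Step 12: x=[7.0959] v=[-1.6364]
Step 13: x=[6.9323] v=[-1.6358]
Step 14: x=[6.7714] v=[-1.6093]
Step 15: x=[6.6157] v=[-1.5573]
Step 16: x=[6.4676] v=[-1.4806]
Step 17: x=[6.3296] v=[-1.3805]
Step 18: x=[6.2038] v=[-1.2585]
Step 19: x=[6.0921] v=[-1.1166]
Step 20: x=[5.9964] v=[-0.9570]
Step 21: x=[5.9182] v=[-0.7823]
Step 22: x=[5.8587] v=[-0.5952]
Step 23: x=[5.8188] v=[-0.3987]
Step 24: x=[5.7992] v=[-0.1958]
Step 25: x=[5.8002] v=[0.0102]
First v>=0 after going negative at step 25, time=2.5000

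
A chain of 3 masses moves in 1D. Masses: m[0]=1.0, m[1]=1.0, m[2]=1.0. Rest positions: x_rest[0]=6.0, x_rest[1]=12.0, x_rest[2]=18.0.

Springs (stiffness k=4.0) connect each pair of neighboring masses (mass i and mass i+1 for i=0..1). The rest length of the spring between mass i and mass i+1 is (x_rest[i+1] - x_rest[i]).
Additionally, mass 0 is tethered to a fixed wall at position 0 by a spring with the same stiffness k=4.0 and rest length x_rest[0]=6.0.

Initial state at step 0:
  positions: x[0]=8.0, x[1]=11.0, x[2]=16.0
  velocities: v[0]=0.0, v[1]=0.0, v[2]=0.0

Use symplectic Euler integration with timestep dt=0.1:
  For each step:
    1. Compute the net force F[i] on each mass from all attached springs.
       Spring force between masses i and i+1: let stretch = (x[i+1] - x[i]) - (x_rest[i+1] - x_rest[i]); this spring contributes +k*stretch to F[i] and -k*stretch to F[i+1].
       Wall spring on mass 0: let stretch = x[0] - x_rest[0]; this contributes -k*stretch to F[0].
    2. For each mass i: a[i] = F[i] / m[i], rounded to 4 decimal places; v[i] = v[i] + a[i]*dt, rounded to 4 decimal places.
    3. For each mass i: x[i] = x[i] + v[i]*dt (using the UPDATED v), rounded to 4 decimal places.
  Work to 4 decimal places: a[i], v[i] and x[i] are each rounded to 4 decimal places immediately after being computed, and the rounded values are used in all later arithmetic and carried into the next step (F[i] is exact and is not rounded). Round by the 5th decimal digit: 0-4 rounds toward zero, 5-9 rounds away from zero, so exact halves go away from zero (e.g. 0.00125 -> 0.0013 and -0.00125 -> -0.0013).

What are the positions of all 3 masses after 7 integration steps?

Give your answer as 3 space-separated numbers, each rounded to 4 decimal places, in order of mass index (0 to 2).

Step 0: x=[8.0000 11.0000 16.0000] v=[0.0000 0.0000 0.0000]
Step 1: x=[7.8000 11.0800 16.0400] v=[-2.0000 0.8000 0.4000]
Step 2: x=[7.4192 11.2272 16.1216] v=[-3.8080 1.4720 0.8160]
Step 3: x=[6.8940 11.4179 16.2474] v=[-5.2525 1.9066 1.2582]
Step 4: x=[6.2740 11.6208 16.4200] v=[-6.2005 2.0288 1.7264]
Step 5: x=[5.6169 11.8018 16.6407] v=[-6.5714 1.8098 2.2067]
Step 6: x=[4.9825 11.9289 16.9078] v=[-6.3442 1.2714 2.6711]
Step 7: x=[4.4266 11.9773 17.2158] v=[-5.5586 0.4844 3.0795]

Answer: 4.4266 11.9773 17.2158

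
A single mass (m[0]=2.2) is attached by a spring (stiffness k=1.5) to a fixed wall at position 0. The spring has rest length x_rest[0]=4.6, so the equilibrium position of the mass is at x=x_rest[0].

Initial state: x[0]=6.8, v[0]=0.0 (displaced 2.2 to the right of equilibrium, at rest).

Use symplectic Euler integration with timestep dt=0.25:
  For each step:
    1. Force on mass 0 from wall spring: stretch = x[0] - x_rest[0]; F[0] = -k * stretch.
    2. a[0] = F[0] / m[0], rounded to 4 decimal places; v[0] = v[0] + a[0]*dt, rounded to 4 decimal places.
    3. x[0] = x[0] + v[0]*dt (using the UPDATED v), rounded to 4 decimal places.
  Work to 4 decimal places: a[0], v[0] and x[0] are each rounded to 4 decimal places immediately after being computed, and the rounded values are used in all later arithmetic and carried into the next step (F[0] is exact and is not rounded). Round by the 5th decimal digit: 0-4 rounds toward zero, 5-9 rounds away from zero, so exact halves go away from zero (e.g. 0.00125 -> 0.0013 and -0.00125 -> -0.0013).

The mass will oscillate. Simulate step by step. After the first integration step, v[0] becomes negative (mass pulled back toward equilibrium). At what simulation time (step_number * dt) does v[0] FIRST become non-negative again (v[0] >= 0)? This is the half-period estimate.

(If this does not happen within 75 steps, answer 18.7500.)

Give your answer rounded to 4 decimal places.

Answer: 4.0000

Derivation:
Step 0: x=[6.8000] v=[0.0000]
Step 1: x=[6.7063] v=[-0.3750]
Step 2: x=[6.5228] v=[-0.7340]
Step 3: x=[6.2574] v=[-1.0618]
Step 4: x=[5.9213] v=[-1.3443]
Step 5: x=[5.5289] v=[-1.5695]
Step 6: x=[5.0970] v=[-1.7278]
Step 7: x=[4.6439] v=[-1.8125]
Step 8: x=[4.1889] v=[-1.8200]
Step 9: x=[3.7514] v=[-1.7499]
Step 10: x=[3.3501] v=[-1.6053]
Step 11: x=[3.0020] v=[-1.3923]
Step 12: x=[2.7220] v=[-1.1199]
Step 13: x=[2.5221] v=[-0.7998]
Step 14: x=[2.4107] v=[-0.4456]
Step 15: x=[2.3926] v=[-0.0724]
Step 16: x=[2.4686] v=[0.3039]
First v>=0 after going negative at step 16, time=4.0000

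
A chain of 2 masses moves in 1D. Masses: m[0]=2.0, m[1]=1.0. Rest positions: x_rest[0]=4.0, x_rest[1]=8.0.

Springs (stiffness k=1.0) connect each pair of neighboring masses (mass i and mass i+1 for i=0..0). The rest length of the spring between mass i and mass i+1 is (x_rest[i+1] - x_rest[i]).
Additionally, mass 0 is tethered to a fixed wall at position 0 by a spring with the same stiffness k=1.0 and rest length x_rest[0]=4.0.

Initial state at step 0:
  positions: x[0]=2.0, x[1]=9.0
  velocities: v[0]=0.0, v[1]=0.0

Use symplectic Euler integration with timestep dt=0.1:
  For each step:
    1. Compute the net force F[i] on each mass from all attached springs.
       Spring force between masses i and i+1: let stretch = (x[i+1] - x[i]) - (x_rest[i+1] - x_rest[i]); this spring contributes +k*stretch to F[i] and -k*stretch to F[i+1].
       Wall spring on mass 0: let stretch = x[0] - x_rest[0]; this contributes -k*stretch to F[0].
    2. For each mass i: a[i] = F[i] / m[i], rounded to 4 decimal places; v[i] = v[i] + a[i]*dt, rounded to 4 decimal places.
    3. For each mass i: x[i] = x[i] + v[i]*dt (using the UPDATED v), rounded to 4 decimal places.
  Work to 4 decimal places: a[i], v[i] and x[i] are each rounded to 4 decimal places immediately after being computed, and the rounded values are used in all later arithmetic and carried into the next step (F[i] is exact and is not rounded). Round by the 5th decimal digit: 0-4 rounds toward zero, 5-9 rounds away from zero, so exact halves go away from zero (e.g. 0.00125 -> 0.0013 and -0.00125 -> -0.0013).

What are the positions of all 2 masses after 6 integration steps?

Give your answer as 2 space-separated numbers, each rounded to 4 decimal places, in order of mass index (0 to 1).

Answer: 2.4975 8.4077

Derivation:
Step 0: x=[2.0000 9.0000] v=[0.0000 0.0000]
Step 1: x=[2.0250 8.9700] v=[0.2500 -0.3000]
Step 2: x=[2.0746 8.9106] v=[0.4960 -0.5945]
Step 3: x=[2.1480 8.8228] v=[0.7341 -0.8781]
Step 4: x=[2.2440 8.7082] v=[0.9604 -1.1456]
Step 5: x=[2.3611 8.5690] v=[1.1714 -1.3920]
Step 6: x=[2.4975 8.4077] v=[1.3637 -1.6128]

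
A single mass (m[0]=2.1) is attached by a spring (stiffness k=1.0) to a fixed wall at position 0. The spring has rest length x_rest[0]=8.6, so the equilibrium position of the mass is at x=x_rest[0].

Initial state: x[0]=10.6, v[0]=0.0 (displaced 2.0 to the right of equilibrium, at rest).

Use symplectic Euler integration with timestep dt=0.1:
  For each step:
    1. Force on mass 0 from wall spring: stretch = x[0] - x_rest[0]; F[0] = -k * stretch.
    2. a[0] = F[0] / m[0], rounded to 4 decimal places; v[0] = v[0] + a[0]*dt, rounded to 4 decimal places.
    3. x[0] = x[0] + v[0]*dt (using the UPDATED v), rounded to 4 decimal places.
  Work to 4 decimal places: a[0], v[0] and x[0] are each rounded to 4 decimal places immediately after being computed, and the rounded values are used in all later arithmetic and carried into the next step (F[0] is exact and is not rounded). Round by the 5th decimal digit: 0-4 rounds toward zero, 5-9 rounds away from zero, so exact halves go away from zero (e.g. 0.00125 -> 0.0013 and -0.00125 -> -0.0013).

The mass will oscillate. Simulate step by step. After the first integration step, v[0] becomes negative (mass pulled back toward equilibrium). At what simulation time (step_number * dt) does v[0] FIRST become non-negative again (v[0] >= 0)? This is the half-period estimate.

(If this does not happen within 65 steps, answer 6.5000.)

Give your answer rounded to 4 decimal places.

Step 0: x=[10.6000] v=[0.0000]
Step 1: x=[10.5905] v=[-0.0952]
Step 2: x=[10.5715] v=[-0.1900]
Step 3: x=[10.5431] v=[-0.2839]
Step 4: x=[10.5055] v=[-0.3764]
Step 5: x=[10.4588] v=[-0.4671]
Step 6: x=[10.4032] v=[-0.5556]
Step 7: x=[10.3391] v=[-0.6415]
Step 8: x=[10.2667] v=[-0.7243]
Step 9: x=[10.1863] v=[-0.8037]
Step 10: x=[10.0984] v=[-0.8792]
Step 11: x=[10.0033] v=[-0.9506]
Step 12: x=[9.9016] v=[-1.0174]
Step 13: x=[9.7937] v=[-1.0794]
Step 14: x=[9.6801] v=[-1.1362]
Step 15: x=[9.5613] v=[-1.1876]
Step 16: x=[9.4380] v=[-1.2334]
Step 17: x=[9.3107] v=[-1.2733]
Step 18: x=[9.1800] v=[-1.3071]
Step 19: x=[9.0465] v=[-1.3347]
Step 20: x=[8.9109] v=[-1.3560]
Step 21: x=[8.7738] v=[-1.3708]
Step 22: x=[8.6359] v=[-1.3791]
Step 23: x=[8.4978] v=[-1.3808]
Step 24: x=[8.3602] v=[-1.3759]
Step 25: x=[8.2238] v=[-1.3645]
Step 26: x=[8.0891] v=[-1.3466]
Step 27: x=[7.9569] v=[-1.3223]
Step 28: x=[7.8277] v=[-1.2917]
Step 29: x=[7.7022] v=[-1.2549]
Step 30: x=[7.5810] v=[-1.2122]
Step 31: x=[7.4646] v=[-1.1637]
Step 32: x=[7.3536] v=[-1.1096]
Step 33: x=[7.2486] v=[-1.0503]
Step 34: x=[7.1500] v=[-0.9860]
Step 35: x=[7.0583] v=[-0.9170]
Step 36: x=[6.9739] v=[-0.8436]
Step 37: x=[6.8973] v=[-0.7662]
Step 38: x=[6.8288] v=[-0.6851]
Step 39: x=[6.7687] v=[-0.6008]
Step 40: x=[6.7173] v=[-0.5136]
Step 41: x=[6.6749] v=[-0.4240]
Step 42: x=[6.6417] v=[-0.3323]
Step 43: x=[6.6178] v=[-0.2391]
Step 44: x=[6.6033] v=[-0.1447]
Step 45: x=[6.5983] v=[-0.0496]
Step 46: x=[6.6029] v=[0.0457]
First v>=0 after going negative at step 46, time=4.6000

Answer: 4.6000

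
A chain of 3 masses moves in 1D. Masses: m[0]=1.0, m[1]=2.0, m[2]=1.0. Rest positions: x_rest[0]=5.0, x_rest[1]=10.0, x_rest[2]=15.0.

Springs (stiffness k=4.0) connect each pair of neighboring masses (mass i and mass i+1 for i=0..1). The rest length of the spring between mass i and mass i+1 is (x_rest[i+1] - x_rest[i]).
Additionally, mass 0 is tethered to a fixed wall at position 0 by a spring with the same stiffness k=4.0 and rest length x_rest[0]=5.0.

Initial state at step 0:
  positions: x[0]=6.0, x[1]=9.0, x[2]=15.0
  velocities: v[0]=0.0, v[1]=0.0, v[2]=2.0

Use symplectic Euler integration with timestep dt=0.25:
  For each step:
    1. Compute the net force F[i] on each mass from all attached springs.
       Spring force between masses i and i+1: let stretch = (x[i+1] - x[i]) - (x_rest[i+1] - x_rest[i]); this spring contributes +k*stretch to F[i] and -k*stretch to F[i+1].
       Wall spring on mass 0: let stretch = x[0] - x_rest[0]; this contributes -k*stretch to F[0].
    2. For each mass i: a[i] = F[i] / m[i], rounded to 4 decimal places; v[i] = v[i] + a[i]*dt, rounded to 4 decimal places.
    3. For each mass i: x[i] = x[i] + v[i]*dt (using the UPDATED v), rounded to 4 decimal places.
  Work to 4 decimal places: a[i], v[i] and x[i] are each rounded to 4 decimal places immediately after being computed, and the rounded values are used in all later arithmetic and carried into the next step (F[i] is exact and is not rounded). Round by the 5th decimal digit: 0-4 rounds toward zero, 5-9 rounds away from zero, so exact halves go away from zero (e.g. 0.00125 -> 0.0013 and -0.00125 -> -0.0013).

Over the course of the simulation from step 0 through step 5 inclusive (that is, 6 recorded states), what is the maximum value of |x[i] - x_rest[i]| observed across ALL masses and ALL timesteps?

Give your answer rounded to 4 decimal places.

Step 0: x=[6.0000 9.0000 15.0000] v=[0.0000 0.0000 2.0000]
Step 1: x=[5.2500 9.3750 15.2500] v=[-3.0000 1.5000 1.0000]
Step 2: x=[4.2188 9.9688 15.2813] v=[-4.1250 2.3750 0.1250]
Step 3: x=[3.5704 10.5079 15.2344] v=[-2.5938 2.1563 -0.1875]
Step 4: x=[3.7637 10.7706 15.2559] v=[0.7733 1.0508 0.0860]
Step 5: x=[4.7678 10.7181 15.4061] v=[4.0165 -0.2100 0.6007]
Max displacement = 1.4296

Answer: 1.4296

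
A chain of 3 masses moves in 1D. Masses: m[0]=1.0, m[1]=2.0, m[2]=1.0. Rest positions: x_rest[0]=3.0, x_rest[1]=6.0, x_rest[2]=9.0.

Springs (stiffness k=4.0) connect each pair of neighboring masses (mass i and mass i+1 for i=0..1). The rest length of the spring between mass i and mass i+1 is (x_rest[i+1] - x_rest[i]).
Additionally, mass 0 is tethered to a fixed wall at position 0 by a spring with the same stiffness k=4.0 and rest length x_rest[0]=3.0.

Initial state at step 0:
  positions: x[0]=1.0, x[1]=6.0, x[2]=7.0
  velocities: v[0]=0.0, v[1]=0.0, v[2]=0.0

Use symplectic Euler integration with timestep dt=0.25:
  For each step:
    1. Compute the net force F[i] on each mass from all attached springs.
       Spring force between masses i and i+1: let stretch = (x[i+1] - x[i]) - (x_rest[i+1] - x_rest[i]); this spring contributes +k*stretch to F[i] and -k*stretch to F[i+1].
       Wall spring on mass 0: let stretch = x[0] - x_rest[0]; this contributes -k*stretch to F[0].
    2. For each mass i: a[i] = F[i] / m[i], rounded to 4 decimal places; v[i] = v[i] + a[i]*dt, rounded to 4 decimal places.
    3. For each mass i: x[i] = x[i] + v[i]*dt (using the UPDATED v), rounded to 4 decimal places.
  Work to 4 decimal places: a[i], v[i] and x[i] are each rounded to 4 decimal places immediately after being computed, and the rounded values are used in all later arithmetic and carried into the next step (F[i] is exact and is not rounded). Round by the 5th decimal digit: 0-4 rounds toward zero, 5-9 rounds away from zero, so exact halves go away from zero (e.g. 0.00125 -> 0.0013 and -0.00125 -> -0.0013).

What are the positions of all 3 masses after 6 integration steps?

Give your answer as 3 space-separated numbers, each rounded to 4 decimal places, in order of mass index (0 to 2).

Answer: 1.7158 6.0074 8.6288

Derivation:
Step 0: x=[1.0000 6.0000 7.0000] v=[0.0000 0.0000 0.0000]
Step 1: x=[2.0000 5.5000 7.5000] v=[4.0000 -2.0000 2.0000]
Step 2: x=[3.3750 4.8125 8.2500] v=[5.5000 -2.7500 3.0000]
Step 3: x=[4.2656 4.3750 8.8906] v=[3.5625 -1.7500 2.5625]
Step 4: x=[4.1172 4.4883 9.1523] v=[-0.5937 0.4531 1.0469]
Step 5: x=[3.0323 5.1382 8.9980] v=[-4.3398 2.5996 -0.6171]
Step 6: x=[1.7158 6.0074 8.6288] v=[-5.2662 3.4766 -1.4769]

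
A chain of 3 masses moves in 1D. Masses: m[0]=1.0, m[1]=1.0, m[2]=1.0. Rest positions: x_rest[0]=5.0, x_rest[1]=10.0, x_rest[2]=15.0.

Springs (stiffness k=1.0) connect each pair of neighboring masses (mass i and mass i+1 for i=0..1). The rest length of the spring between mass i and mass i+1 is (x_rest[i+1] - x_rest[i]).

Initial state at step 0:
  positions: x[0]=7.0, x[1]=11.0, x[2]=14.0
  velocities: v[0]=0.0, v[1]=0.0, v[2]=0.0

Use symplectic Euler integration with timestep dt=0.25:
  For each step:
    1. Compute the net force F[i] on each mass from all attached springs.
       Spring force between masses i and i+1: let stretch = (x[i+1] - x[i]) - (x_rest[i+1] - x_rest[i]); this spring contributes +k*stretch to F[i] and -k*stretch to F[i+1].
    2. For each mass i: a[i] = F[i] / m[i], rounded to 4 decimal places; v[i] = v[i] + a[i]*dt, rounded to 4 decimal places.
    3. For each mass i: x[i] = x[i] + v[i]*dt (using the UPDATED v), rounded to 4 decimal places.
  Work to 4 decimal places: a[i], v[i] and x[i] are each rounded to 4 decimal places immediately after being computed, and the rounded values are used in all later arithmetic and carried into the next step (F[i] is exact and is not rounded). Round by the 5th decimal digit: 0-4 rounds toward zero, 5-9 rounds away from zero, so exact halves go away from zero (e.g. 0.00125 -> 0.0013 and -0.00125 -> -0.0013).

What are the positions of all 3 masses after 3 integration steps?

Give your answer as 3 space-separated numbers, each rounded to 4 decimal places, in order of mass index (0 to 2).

Answer: 6.6257 10.6814 14.6929

Derivation:
Step 0: x=[7.0000 11.0000 14.0000] v=[0.0000 0.0000 0.0000]
Step 1: x=[6.9375 10.9375 14.1250] v=[-0.2500 -0.2500 0.5000]
Step 2: x=[6.8125 10.8242 14.3633] v=[-0.5000 -0.4531 0.9531]
Step 3: x=[6.6257 10.6814 14.6929] v=[-0.7471 -0.5713 1.3183]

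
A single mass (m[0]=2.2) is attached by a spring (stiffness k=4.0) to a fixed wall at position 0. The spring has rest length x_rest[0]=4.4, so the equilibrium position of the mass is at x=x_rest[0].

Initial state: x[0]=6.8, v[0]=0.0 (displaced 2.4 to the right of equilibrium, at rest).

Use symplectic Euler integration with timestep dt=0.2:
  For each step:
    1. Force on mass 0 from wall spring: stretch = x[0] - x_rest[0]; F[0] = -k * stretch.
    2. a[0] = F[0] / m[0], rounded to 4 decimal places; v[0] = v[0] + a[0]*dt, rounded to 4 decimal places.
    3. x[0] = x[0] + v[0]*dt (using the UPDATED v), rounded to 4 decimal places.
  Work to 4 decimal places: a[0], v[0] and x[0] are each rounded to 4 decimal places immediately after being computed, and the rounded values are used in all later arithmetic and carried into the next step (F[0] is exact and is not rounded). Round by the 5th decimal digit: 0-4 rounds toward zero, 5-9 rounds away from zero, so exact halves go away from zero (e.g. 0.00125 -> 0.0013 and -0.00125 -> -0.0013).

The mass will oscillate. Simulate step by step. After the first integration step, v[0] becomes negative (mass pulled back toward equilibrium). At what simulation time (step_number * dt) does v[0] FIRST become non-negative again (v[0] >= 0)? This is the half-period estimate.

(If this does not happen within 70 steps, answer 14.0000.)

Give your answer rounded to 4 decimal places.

Step 0: x=[6.8000] v=[0.0000]
Step 1: x=[6.6255] v=[-0.8727]
Step 2: x=[6.2891] v=[-1.6820]
Step 3: x=[5.8153] v=[-2.3689]
Step 4: x=[5.2386] v=[-2.8836]
Step 5: x=[4.6009] v=[-3.1885]
Step 6: x=[3.9486] v=[-3.2616]
Step 7: x=[3.3291] v=[-3.0975]
Step 8: x=[2.7875] v=[-2.7081]
Step 9: x=[2.3632] v=[-2.1217]
Step 10: x=[2.0870] v=[-1.3810]
Step 11: x=[1.9790] v=[-0.5399]
Step 12: x=[2.0471] v=[0.3405]
First v>=0 after going negative at step 12, time=2.4000

Answer: 2.4000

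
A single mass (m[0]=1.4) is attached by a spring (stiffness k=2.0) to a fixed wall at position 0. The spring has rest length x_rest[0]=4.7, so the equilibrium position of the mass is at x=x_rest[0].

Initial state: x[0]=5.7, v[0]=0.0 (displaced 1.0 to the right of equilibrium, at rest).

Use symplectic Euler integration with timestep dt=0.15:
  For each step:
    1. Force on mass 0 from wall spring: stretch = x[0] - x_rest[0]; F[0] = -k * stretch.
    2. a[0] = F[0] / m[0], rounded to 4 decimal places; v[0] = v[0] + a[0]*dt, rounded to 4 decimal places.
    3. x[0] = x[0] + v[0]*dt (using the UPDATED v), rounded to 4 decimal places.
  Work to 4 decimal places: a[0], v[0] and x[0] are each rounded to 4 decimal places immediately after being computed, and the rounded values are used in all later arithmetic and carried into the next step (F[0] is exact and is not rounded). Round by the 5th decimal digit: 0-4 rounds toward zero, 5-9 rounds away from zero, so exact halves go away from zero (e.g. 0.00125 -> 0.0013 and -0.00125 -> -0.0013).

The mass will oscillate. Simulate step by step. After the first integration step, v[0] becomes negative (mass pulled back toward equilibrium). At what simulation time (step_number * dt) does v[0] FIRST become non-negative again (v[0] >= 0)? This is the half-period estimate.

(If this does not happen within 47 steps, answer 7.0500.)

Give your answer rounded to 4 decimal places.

Answer: 2.7000

Derivation:
Step 0: x=[5.7000] v=[0.0000]
Step 1: x=[5.6679] v=[-0.2143]
Step 2: x=[5.6046] v=[-0.4217]
Step 3: x=[5.5123] v=[-0.6155]
Step 4: x=[5.3939] v=[-0.7896]
Step 5: x=[5.2532] v=[-0.9383]
Step 6: x=[5.0947] v=[-1.0568]
Step 7: x=[4.9235] v=[-1.1414]
Step 8: x=[4.7451] v=[-1.1893]
Step 9: x=[4.5653] v=[-1.1990]
Step 10: x=[4.3898] v=[-1.1701]
Step 11: x=[4.2243] v=[-1.1036]
Step 12: x=[4.0740] v=[-1.0017]
Step 13: x=[3.9439] v=[-0.8676]
Step 14: x=[3.8381] v=[-0.7056]
Step 15: x=[3.7600] v=[-0.5209]
Step 16: x=[3.7121] v=[-0.3195]
Step 17: x=[3.6959] v=[-0.1078]
Step 18: x=[3.7120] v=[0.1074]
First v>=0 after going negative at step 18, time=2.7000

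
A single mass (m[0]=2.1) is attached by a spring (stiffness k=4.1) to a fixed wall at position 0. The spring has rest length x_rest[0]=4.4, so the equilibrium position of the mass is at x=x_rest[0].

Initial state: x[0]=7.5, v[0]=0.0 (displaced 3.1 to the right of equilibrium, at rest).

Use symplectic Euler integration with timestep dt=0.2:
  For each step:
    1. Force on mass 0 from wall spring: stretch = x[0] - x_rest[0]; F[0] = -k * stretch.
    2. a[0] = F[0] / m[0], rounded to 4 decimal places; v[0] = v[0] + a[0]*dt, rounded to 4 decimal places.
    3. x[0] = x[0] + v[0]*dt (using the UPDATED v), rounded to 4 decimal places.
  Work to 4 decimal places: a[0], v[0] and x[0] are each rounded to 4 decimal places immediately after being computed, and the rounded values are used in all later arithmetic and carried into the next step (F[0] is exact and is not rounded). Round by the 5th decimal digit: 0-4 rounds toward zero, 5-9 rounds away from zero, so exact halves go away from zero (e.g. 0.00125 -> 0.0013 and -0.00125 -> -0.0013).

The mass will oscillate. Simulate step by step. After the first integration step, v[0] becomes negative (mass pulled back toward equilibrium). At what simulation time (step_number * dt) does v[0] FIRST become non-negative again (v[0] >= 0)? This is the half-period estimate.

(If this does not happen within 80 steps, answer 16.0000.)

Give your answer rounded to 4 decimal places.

Answer: 2.4000

Derivation:
Step 0: x=[7.5000] v=[0.0000]
Step 1: x=[7.2579] v=[-1.2105]
Step 2: x=[6.7926] v=[-2.3264]
Step 3: x=[6.1405] v=[-3.2607]
Step 4: x=[5.3524] v=[-3.9403]
Step 5: x=[4.4900] v=[-4.3122]
Step 6: x=[3.6205] v=[-4.3473]
Step 7: x=[2.8119] v=[-4.0429]
Step 8: x=[2.1273] v=[-3.4228]
Step 9: x=[1.6202] v=[-2.5354]
Step 10: x=[1.3302] v=[-1.4500]
Step 11: x=[1.2799] v=[-0.2513]
Step 12: x=[1.4733] v=[0.9670]
First v>=0 after going negative at step 12, time=2.4000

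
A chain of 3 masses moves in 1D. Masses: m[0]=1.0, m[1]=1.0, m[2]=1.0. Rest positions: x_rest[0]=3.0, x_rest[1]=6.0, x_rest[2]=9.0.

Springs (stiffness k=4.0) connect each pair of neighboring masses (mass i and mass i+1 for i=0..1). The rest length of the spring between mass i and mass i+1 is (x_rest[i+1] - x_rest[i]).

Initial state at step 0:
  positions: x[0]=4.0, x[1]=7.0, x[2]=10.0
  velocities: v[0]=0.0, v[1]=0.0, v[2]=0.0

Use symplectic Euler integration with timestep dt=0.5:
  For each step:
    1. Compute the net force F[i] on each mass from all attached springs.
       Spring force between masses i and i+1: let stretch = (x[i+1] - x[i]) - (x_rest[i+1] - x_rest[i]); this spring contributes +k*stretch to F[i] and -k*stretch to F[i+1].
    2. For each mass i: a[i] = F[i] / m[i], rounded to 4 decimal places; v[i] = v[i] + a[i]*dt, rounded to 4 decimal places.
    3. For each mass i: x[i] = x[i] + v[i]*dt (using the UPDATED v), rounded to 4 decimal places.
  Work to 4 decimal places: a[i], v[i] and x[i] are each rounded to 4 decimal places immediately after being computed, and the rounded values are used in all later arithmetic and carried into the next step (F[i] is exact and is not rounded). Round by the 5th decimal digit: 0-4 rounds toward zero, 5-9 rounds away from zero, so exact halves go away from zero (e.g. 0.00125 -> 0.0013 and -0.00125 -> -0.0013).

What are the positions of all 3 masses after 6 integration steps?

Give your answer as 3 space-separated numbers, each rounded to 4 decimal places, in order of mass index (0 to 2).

Step 0: x=[4.0000 7.0000 10.0000] v=[0.0000 0.0000 0.0000]
Step 1: x=[4.0000 7.0000 10.0000] v=[0.0000 0.0000 0.0000]
Step 2: x=[4.0000 7.0000 10.0000] v=[0.0000 0.0000 0.0000]
Step 3: x=[4.0000 7.0000 10.0000] v=[0.0000 0.0000 0.0000]
Step 4: x=[4.0000 7.0000 10.0000] v=[0.0000 0.0000 0.0000]
Step 5: x=[4.0000 7.0000 10.0000] v=[0.0000 0.0000 0.0000]
Step 6: x=[4.0000 7.0000 10.0000] v=[0.0000 0.0000 0.0000]

Answer: 4.0000 7.0000 10.0000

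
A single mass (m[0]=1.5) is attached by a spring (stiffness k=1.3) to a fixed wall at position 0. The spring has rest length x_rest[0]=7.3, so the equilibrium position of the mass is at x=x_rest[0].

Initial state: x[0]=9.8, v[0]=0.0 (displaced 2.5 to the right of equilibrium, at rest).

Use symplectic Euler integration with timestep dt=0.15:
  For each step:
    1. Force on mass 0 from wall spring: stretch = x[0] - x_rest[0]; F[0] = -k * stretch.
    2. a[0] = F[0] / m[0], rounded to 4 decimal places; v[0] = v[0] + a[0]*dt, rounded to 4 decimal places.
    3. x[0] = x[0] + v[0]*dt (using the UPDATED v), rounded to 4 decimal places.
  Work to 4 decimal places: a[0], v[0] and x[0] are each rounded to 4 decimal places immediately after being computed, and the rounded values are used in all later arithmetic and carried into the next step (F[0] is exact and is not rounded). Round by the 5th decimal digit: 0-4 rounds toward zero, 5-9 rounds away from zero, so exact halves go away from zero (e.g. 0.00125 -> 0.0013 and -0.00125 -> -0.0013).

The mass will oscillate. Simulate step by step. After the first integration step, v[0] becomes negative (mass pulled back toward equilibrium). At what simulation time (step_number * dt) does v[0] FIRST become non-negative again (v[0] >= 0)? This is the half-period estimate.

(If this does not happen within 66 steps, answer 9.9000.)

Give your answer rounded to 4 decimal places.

Step 0: x=[9.8000] v=[0.0000]
Step 1: x=[9.7513] v=[-0.3250]
Step 2: x=[9.6547] v=[-0.6437]
Step 3: x=[9.5122] v=[-0.9498]
Step 4: x=[9.3266] v=[-1.2374]
Step 5: x=[9.1015] v=[-1.5009]
Step 6: x=[8.8412] v=[-1.7351]
Step 7: x=[8.5509] v=[-1.9355]
Step 8: x=[8.2362] v=[-2.0981]
Step 9: x=[7.9032] v=[-2.2198]
Step 10: x=[7.5585] v=[-2.2982]
Step 11: x=[7.2087] v=[-2.3318]
Step 12: x=[6.8607] v=[-2.3199]
Step 13: x=[6.5213] v=[-2.2628]
Step 14: x=[6.1971] v=[-2.1616]
Step 15: x=[5.8944] v=[-2.0182]
Step 16: x=[5.6191] v=[-1.8355]
Step 17: x=[5.3766] v=[-1.6170]
Step 18: x=[5.1716] v=[-1.3670]
Step 19: x=[5.0081] v=[-1.0903]
Step 20: x=[4.8892] v=[-0.7924]
Step 21: x=[4.8174] v=[-0.4790]
Step 22: x=[4.7940] v=[-0.1563]
Step 23: x=[4.8194] v=[0.1695]
First v>=0 after going negative at step 23, time=3.4500

Answer: 3.4500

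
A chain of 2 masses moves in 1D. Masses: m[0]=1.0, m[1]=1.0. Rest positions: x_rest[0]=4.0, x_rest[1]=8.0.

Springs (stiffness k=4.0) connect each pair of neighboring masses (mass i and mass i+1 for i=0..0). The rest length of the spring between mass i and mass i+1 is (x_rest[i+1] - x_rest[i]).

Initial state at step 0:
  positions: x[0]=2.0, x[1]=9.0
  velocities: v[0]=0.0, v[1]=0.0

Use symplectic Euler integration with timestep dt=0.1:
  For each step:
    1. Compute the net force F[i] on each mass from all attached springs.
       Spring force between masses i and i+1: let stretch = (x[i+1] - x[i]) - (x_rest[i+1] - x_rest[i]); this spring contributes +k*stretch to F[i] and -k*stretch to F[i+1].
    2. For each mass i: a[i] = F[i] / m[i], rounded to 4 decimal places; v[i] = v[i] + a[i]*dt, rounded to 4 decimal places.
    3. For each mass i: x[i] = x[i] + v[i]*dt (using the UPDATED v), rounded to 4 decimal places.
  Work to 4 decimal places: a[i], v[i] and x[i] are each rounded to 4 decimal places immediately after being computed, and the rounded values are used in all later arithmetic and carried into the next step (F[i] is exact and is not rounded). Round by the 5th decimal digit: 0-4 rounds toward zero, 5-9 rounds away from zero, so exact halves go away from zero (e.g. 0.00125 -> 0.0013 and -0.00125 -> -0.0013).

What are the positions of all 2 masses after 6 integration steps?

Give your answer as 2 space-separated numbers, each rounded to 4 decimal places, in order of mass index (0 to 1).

Answer: 3.9098 7.0903

Derivation:
Step 0: x=[2.0000 9.0000] v=[0.0000 0.0000]
Step 1: x=[2.1200 8.8800] v=[1.2000 -1.2000]
Step 2: x=[2.3504 8.6496] v=[2.3040 -2.3040]
Step 3: x=[2.6728 8.3272] v=[3.2237 -3.2237]
Step 4: x=[3.0614 7.9387] v=[3.8855 -3.8855]
Step 5: x=[3.4850 7.5151] v=[4.2364 -4.2364]
Step 6: x=[3.9098 7.0903] v=[4.2484 -4.2484]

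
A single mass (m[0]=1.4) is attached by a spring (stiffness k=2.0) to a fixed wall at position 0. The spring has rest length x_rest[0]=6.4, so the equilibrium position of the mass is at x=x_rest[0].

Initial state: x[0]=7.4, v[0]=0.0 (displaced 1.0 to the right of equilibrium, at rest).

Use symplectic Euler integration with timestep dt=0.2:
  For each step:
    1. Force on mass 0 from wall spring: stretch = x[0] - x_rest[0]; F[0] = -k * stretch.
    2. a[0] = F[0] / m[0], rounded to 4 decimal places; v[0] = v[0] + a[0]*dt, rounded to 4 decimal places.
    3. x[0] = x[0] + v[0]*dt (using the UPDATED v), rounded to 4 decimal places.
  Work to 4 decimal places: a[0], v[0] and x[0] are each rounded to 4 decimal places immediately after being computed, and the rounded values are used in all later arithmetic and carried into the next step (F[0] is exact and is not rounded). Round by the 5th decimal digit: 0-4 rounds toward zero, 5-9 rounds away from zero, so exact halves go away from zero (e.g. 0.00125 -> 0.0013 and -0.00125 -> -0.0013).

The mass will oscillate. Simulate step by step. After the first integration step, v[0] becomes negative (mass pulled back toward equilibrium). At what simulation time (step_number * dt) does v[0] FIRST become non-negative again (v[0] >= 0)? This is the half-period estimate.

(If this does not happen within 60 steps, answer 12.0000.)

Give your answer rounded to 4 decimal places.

Answer: 2.8000

Derivation:
Step 0: x=[7.4000] v=[0.0000]
Step 1: x=[7.3429] v=[-0.2857]
Step 2: x=[7.2319] v=[-0.5551]
Step 3: x=[7.0733] v=[-0.7928]
Step 4: x=[6.8763] v=[-0.9852]
Step 5: x=[6.6520] v=[-1.1213]
Step 6: x=[6.4133] v=[-1.1933]
Step 7: x=[6.1739] v=[-1.1971]
Step 8: x=[5.9474] v=[-1.1325]
Step 9: x=[5.7468] v=[-1.0032]
Step 10: x=[5.5835] v=[-0.8166]
Step 11: x=[5.4668] v=[-0.5833]
Step 12: x=[5.4035] v=[-0.3167]
Step 13: x=[5.3971] v=[-0.0320]
Step 14: x=[5.4480] v=[0.2545]
First v>=0 after going negative at step 14, time=2.8000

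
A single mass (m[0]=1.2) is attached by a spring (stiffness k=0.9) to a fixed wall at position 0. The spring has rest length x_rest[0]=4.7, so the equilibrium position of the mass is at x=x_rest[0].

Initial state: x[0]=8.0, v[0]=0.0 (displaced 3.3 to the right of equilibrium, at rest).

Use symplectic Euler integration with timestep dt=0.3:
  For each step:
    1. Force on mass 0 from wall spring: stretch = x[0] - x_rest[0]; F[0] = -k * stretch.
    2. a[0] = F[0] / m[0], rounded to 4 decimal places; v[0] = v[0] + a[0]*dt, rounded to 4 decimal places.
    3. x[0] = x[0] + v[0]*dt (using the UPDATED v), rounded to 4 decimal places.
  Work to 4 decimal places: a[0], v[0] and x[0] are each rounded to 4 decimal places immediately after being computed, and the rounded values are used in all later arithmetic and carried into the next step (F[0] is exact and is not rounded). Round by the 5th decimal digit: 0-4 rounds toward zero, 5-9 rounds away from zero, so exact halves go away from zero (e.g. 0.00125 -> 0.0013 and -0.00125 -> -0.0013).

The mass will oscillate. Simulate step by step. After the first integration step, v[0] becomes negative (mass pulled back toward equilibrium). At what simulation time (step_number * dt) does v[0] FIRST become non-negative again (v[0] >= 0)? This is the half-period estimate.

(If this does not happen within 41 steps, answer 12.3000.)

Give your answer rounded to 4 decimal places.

Step 0: x=[8.0000] v=[0.0000]
Step 1: x=[7.7773] v=[-0.7425]
Step 2: x=[7.3468] v=[-1.4349]
Step 3: x=[6.7377] v=[-2.0304]
Step 4: x=[5.9910] v=[-2.4889]
Step 5: x=[5.1572] v=[-2.7794]
Step 6: x=[4.2925] v=[-2.8823]
Step 7: x=[3.4553] v=[-2.7906]
Step 8: x=[2.7021] v=[-2.5106]
Step 9: x=[2.0838] v=[-2.0611]
Step 10: x=[1.6421] v=[-1.4724]
Step 11: x=[1.4068] v=[-0.7844]
Step 12: x=[1.3938] v=[-0.0434]
Step 13: x=[1.6040] v=[0.7005]
First v>=0 after going negative at step 13, time=3.9000

Answer: 3.9000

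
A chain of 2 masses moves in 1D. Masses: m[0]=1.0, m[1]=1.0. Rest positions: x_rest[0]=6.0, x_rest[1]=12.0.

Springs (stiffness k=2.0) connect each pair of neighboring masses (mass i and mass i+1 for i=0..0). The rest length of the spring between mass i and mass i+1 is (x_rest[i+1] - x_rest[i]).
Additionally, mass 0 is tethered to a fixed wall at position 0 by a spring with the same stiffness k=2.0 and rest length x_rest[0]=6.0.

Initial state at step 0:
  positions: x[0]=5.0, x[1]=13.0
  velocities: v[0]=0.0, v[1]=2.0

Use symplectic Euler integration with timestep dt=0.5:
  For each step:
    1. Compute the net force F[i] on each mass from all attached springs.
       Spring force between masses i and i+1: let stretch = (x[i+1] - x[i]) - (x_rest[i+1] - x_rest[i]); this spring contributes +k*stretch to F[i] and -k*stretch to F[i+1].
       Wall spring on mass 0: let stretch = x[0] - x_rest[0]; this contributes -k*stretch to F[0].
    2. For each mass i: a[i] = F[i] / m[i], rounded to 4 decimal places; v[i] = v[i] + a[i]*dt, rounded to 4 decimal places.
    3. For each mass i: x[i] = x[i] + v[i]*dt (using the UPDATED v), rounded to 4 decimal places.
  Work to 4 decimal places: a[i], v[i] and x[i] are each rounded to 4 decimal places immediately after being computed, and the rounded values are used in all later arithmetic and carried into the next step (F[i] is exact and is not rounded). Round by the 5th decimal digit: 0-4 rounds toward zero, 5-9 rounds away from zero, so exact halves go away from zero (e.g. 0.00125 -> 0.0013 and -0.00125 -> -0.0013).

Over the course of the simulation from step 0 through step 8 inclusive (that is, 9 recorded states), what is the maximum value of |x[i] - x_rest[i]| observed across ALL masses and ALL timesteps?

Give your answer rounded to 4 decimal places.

Step 0: x=[5.0000 13.0000] v=[0.0000 2.0000]
Step 1: x=[6.5000 13.0000] v=[3.0000 0.0000]
Step 2: x=[8.0000 12.7500] v=[3.0000 -0.5000]
Step 3: x=[7.8750 13.1250] v=[-0.2500 0.7500]
Step 4: x=[6.4375 13.8750] v=[-2.8750 1.5000]
Step 5: x=[5.5000 13.9063] v=[-1.8750 0.0625]
Step 6: x=[6.0157 12.7344] v=[1.0313 -2.3438]
Step 7: x=[6.8829 11.2032] v=[1.7343 -3.0625]
Step 8: x=[6.4688 10.5118] v=[-0.8283 -1.3828]
Max displacement = 2.0000

Answer: 2.0000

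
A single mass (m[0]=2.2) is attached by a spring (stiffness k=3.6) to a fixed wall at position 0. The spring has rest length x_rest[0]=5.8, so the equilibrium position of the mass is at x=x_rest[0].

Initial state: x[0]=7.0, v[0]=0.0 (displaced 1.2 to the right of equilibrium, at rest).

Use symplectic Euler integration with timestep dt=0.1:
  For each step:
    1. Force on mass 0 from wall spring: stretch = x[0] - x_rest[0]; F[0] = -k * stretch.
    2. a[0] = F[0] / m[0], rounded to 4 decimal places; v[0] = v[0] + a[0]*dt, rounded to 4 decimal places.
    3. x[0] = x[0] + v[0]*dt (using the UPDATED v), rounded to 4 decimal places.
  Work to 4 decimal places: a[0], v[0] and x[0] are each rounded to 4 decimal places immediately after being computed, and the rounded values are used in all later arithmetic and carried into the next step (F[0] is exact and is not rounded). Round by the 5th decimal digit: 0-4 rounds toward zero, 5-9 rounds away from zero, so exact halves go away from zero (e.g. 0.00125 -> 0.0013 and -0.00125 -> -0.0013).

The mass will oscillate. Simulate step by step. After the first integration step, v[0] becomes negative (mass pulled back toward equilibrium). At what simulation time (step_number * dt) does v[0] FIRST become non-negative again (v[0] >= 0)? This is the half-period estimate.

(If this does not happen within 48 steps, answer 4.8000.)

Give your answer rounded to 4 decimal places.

Step 0: x=[7.0000] v=[0.0000]
Step 1: x=[6.9804] v=[-0.1964]
Step 2: x=[6.9414] v=[-0.3896]
Step 3: x=[6.8838] v=[-0.5764]
Step 4: x=[6.8084] v=[-0.7538]
Step 5: x=[6.7165] v=[-0.9188]
Step 6: x=[6.6096] v=[-1.0688]
Step 7: x=[6.4895] v=[-1.2013]
Step 8: x=[6.3581] v=[-1.3141]
Step 9: x=[6.2176] v=[-1.4054]
Step 10: x=[6.0702] v=[-1.4737]
Step 11: x=[5.9184] v=[-1.5179]
Step 12: x=[5.7647] v=[-1.5373]
Step 13: x=[5.6116] v=[-1.5315]
Step 14: x=[5.4615] v=[-1.5007]
Step 15: x=[5.3170] v=[-1.4453]
Step 16: x=[5.1804] v=[-1.3663]
Step 17: x=[5.0539] v=[-1.2649]
Step 18: x=[4.9396] v=[-1.1428]
Step 19: x=[4.8394] v=[-1.0020]
Step 20: x=[4.7549] v=[-0.8448]
Step 21: x=[4.6875] v=[-0.6738]
Step 22: x=[4.6383] v=[-0.4918]
Step 23: x=[4.6081] v=[-0.3017]
Step 24: x=[4.5974] v=[-0.1067]
Step 25: x=[4.6064] v=[0.0901]
First v>=0 after going negative at step 25, time=2.5000

Answer: 2.5000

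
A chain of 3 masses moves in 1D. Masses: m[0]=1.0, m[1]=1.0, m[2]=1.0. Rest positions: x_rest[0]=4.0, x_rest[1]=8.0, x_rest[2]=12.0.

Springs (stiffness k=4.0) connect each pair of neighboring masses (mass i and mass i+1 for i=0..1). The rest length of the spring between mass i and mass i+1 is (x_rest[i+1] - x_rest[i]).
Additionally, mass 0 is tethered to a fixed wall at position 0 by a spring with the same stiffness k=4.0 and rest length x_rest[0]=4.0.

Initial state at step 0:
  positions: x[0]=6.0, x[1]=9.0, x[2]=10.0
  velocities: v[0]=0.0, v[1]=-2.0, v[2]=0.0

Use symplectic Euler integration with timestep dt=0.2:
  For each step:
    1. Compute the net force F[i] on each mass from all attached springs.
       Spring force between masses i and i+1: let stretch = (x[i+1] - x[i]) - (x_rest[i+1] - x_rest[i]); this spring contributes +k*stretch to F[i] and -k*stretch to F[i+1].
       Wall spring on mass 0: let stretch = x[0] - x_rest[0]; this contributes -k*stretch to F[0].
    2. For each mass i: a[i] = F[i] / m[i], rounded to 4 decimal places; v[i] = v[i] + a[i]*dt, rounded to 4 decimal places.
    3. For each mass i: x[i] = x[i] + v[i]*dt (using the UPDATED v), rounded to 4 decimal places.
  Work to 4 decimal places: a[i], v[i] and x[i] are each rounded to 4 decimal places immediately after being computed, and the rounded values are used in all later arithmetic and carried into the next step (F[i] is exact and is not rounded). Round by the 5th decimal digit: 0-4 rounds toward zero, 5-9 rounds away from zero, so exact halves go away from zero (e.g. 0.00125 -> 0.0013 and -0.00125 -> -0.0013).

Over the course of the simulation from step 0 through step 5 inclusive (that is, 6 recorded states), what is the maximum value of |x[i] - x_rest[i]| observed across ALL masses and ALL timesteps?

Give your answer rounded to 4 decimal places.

Step 0: x=[6.0000 9.0000 10.0000] v=[0.0000 -2.0000 0.0000]
Step 1: x=[5.5200 8.2800 10.4800] v=[-2.4000 -3.6000 2.4000]
Step 2: x=[4.5984 7.4704 11.2480] v=[-4.6080 -4.0480 3.8400]
Step 3: x=[3.4006 6.8057 12.0516] v=[-5.9891 -3.3235 4.0179]
Step 4: x=[2.2035 6.4355 12.6558] v=[-5.9855 -1.8509 3.0212]
Step 5: x=[1.3310 6.3834 12.9048] v=[-4.3627 -0.2603 1.2450]
Max displacement = 2.6690

Answer: 2.6690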